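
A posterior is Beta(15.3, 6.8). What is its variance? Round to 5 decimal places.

Var = αβ/[(α+β)²(α+β+1)] = (15.3×6.8)/(22.1²×23.1) = 104.04/11282.271 = 0.00922.

0.00922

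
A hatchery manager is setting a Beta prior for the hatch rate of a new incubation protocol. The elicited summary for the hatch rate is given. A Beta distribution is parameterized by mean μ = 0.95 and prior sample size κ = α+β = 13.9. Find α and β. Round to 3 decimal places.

α = μκ = 0.95×13.9 = 13.205 and β = (1−μ)κ = 0.05×13.9 = 0.695.

α = 13.205, β = 0.695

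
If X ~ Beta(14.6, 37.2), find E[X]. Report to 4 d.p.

0.2819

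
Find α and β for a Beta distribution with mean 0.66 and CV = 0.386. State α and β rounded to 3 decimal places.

α = 1.622, β = 0.836

σ = CV·μ = 0.386×0.66 = 0.25476, so σ² = 0.064903.
s+1 = μ(1−μ)/σ² = 0.2244/0.064903 = 3.4575, so s = α+β = 2.4575.
α = μs = 1.622, β = (1−μ)s = 0.836.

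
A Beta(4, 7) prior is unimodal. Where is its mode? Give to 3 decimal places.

With α,β > 1, mode = (α−1)/(α+β−2) = 3/9 = 0.333.

0.333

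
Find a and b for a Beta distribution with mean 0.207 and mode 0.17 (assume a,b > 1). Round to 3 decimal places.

a = 3.692, b = 14.145

With s = a+b: μ = a/s and mode = (a−1)/(s−2). Eliminating a = μs,
μs − 1 = m(s−2) ⇒ s(μ−m) = 1−2m ⇒ s = 0.66/0.037 = 17.8378.
So a = μs = 3.692, b = (1−μ)s = 14.145.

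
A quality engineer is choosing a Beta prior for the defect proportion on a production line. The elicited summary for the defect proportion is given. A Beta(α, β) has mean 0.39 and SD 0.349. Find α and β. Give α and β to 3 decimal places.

Variance = 0.349² = 0.121801. The moment-matching identity α+β = μ(1−μ)/Var − 1 gives
α+β = 0.2379/0.121801 − 1 = 0.9532, so α = μ·0.9532 = 0.372 and β = (1−μ)·0.9532 = 0.581.

α = 0.372, β = 0.581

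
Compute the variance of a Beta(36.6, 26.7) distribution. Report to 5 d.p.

0.00379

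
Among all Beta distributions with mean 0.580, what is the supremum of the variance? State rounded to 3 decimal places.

Var = μ(1−μ)/(α+β+1), which approaches μ(1−μ) as α+β → 0.
So the supremum is μ(1−μ) = 0.580×0.420 = 0.244.

0.244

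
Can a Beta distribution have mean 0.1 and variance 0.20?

The Beta variance bound is σ² < μ(1−μ).
Here μ(1−μ) = 0.1×0.9 = 0.09, and 0.20 ≥ 0.09.

No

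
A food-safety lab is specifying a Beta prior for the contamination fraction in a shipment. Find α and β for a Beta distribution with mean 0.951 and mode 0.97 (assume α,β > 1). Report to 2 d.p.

Let s = α+β. Mean gives α = μs = 0.951s; mode gives (α−1)/(s−2) = 0.97.
Substituting: 0.951s − 1 = 0.97(s−2) = 0.97s − 1.94, so -0.019s = -0.94 and s = 49.4737.
Then α = 0.951×49.4737 = 47.05 and β = s−α = 2.42.

α = 47.05, β = 2.42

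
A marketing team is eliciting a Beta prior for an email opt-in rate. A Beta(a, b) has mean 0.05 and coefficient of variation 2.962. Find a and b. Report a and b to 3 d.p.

σ = CV·μ = 2.962×0.05 = 0.14810, so σ² = 0.021934.
s+1 = μ(1−μ)/σ² = 0.0475/0.021934 = 2.1656, so s = a+b = 1.1656.
a = μs = 0.058, b = (1−μ)s = 1.107.

a = 0.058, b = 1.107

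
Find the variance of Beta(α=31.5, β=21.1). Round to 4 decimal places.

0.0045

Var = αβ/[(α+β)²(α+β+1)] = (31.5×21.1)/(52.6²×53.6) = 664.65/148298.336 = 0.0045.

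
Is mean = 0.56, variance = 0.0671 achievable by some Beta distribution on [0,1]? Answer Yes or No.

A Beta with mean μ has variance μ(1−μ)/(α+β+1) < μ(1−μ).
Here μ(1−μ) = 0.56×0.44 = 0.2464, and 0.0671 < 0.2464.

Yes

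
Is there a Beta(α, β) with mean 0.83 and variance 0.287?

For any Beta, Var(X) < E[X]·(1−E[X]).
Here μ(1−μ) = 0.83×0.17 = 0.1411, and 0.287 ≥ 0.1411.

No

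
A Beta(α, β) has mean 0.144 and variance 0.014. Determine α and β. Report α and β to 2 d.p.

α = 1.12, β = 6.68

By moment matching, α+β = μ(1−μ)/σ² − 1 = (0.144·0.856)/0.014 − 1 = 8.8046 − 1 = 7.8046.
Since α/(α+β) = μ, α = 0.144·7.8046 = 1.12 and β = 0.856·7.8046 = 6.68.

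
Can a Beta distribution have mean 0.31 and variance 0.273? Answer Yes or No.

A Beta with mean μ has variance μ(1−μ)/(α+β+1) < μ(1−μ).
Here μ(1−μ) = 0.31×0.69 = 0.2139, and 0.273 ≥ 0.2139.

No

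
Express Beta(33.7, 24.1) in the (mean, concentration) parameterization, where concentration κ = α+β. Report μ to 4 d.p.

μ = 0.5830, κ = 57.8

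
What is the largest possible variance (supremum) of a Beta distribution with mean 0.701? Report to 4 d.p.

0.2096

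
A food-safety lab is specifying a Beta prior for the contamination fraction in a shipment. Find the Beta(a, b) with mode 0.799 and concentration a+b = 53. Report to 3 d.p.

a = 41.749, b = 11.251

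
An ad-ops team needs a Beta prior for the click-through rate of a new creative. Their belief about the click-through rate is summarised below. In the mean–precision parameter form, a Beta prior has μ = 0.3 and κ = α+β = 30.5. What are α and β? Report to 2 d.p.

α = 9.15, β = 21.35

Split κ in proportion μ : (1−μ): α = 0.3·30.5 = 9.15, β = 30.5 − 9.15 = 21.35.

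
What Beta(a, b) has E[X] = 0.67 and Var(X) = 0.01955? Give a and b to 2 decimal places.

Write ν = a+b; then a = μν and Var = μ(1−μ)/(ν+1).
ν = μ(1−μ)/Var − 1 = 0.2211/0.01955 − 1 = 10.3095.
a = 0.67·10.3095 = 6.91, b = 0.33·10.3095 = 3.40.

a = 6.91, b = 3.40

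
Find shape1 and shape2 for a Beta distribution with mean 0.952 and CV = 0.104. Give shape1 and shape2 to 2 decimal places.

Var = (CV·μ)² = (0.104×0.952)² = 0.009803.
shape1+shape2 = μ(1−μ)/Var − 1 = 0.045696/0.009803 − 1 = 3.6616.
Thus shape1 = 0.952·3.6616 = 3.49 and shape2 = 0.048·3.6616 = 0.18.

shape1 = 3.49, shape2 = 0.18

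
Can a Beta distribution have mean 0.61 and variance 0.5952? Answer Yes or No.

The Beta variance bound is σ² < μ(1−μ).
Here μ(1−μ) = 0.61×0.39 = 0.2379, and 0.5952 ≥ 0.2379.

No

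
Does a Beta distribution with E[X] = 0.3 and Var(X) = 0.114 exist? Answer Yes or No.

For any Beta, Var(X) < E[X]·(1−E[X]).
Here μ(1−μ) = 0.3×0.7 = 0.21, and 0.114 < 0.21.

Yes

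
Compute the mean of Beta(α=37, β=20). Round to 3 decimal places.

0.649

E[X] = α/(α+β) = 37/57 = 0.649.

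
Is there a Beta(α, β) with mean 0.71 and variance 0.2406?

For any Beta, Var(X) < E[X]·(1−E[X]).
Here μ(1−μ) = 0.71×0.29 = 0.2059, and 0.2406 ≥ 0.2059.

No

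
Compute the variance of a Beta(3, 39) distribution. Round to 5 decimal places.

α+β = 42 and αβ = 117, so Var = αβ/[(α+β)²(α+β+1)] = 117/75852 = 0.00154.

0.00154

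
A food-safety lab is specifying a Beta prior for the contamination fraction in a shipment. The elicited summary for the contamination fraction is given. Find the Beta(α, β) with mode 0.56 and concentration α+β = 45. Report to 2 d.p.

Since the density peak of Beta(α,β) is at (α−1)/(α+β−2),
α = 1 + 0.56(45−2) = 25.08 and β = 45 − 25.08 = 19.92.

α = 25.08, β = 19.92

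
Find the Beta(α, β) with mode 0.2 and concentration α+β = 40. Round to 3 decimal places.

Mode = (α−1)/(κ−2) with κ = α+β, so α−1 = 0.2·38 = 7.600.
α = 8.600; β = κ − α = 31.400.

α = 8.600, β = 31.400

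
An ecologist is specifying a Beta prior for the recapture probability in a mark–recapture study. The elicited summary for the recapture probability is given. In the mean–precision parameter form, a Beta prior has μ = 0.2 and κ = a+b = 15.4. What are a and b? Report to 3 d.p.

Split κ in proportion μ : (1−μ): a = 0.2·15.4 = 3.080, b = 15.4 − 3.080 = 12.320.

a = 3.080, b = 12.320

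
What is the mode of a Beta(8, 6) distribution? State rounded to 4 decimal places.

0.5833

The density x^(α−1)(1−x)^(β−1) is maximised at (α−1)/(α+β−2) = 7/12 = 0.5833.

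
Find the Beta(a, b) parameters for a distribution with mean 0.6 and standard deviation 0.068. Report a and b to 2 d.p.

a = 30.54, b = 20.36

Variance = 0.068² = 0.004624. The moment-matching identity a+b = μ(1−μ)/Var − 1 gives
a+b = 0.24/0.004624 − 1 = 50.9031, so a = μ·50.9031 = 30.54 and b = (1−μ)·50.9031 = 20.36.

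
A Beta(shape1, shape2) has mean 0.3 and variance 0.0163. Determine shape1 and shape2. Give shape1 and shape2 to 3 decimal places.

shape1 = 3.565, shape2 = 8.318

Let s = shape1+shape2. The Beta variance is μ(1−μ)/(s+1).
So s+1 = μ(1−μ)/σ² = (0.3×0.7)/0.0163 = 0.21/0.0163 = 12.8834, giving s = 11.8834.
Then shape1 = μs = 0.3×11.8834 = 3.565 and shape2 = (1−μ)s = 0.7×11.8834 = 8.318.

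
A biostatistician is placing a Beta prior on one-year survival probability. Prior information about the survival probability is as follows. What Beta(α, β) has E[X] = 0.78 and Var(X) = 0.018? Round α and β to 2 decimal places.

α = 6.66, β = 1.88

Write ν = α+β; then α = μν and Var = μ(1−μ)/(ν+1).
ν = μ(1−μ)/Var − 1 = 0.1716/0.018 − 1 = 8.5333.
α = 0.78·8.5333 = 6.66, β = 0.22·8.5333 = 1.88.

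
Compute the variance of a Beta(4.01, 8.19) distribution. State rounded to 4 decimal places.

0.0167

μ = 4.01/12.20 = 0.328689; Var = μ(1−μ)/(α+β+1) = 0.2206524/13.20 = 0.0167.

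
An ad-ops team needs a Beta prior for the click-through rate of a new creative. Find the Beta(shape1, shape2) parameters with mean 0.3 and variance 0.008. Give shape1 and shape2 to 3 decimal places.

shape1 = 7.575, shape2 = 17.675

By moment matching, shape1+shape2 = μ(1−μ)/σ² − 1 = (0.3·0.7)/0.008 − 1 = 26.2500 − 1 = 25.2500.
Since shape1/(shape1+shape2) = μ, shape1 = 0.3·25.2500 = 7.575 and shape2 = 0.7·25.2500 = 17.675.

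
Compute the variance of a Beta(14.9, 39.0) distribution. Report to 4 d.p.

0.0036

μ = 14.9/53.9 = 0.276438; Var = μ(1−μ)/(α+β+1) = 0.2000200/54.9 = 0.0036.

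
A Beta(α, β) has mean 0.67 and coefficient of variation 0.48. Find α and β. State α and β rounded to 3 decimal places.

α = 0.762, β = 0.375

Var = (CV·μ)² = (0.48×0.67)² = 0.103427.
α+β = μ(1−μ)/Var − 1 = 0.2211/0.103427 − 1 = 1.1377.
Thus α = 0.67·1.1377 = 0.762 and β = 0.33·1.1377 = 0.375.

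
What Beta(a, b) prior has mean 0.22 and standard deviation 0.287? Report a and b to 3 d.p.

a = 0.238, b = 0.845

σ² = 0.287² = 0.082369.
With s = a+b, Var = μ(1−μ)/(s+1), so s+1 = (0.22×0.78)/0.082369 = 2.0833 and s = 1.0833.
a = μs = 0.238, b = (1−μ)s = 0.845.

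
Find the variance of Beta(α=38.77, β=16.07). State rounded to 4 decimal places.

α+β = 54.84 and αβ = 623.0339, so Var = αβ/[(α+β)²(α+β+1)] = 623.0339/167934.645504 = 0.0037.

0.0037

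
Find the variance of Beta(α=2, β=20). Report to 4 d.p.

μ = 2/22 = 0.090909; Var = μ(1−μ)/(α+β+1) = 0.0826446/23 = 0.0036.

0.0036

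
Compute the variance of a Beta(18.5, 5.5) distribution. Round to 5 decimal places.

0.00707

Var = αβ/[(α+β)²(α+β+1)] = (18.5×5.5)/(24.0²×25.0) = 101.75/14400.000 = 0.00707.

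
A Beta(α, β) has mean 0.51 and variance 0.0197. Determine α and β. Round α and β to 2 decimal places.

α = 5.96, β = 5.73

Write ν = α+β; then α = μν and Var = μ(1−μ)/(ν+1).
ν = μ(1−μ)/Var − 1 = 0.2499/0.0197 − 1 = 11.6853.
α = 0.51·11.6853 = 5.96, β = 0.49·11.6853 = 5.73.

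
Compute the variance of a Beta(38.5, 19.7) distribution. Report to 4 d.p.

0.0038

Var = αβ/[(α+β)²(α+β+1)] = (38.5×19.7)/(58.2²×59.2) = 758.45/200524.608 = 0.0038.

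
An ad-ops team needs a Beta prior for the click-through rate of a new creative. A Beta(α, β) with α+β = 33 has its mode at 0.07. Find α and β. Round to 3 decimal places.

Since the density peak of Beta(α,β) is at (α−1)/(α+β−2),
α = 1 + 0.07(33−2) = 3.170 and β = 33 − 3.170 = 29.830.

α = 3.170, β = 29.830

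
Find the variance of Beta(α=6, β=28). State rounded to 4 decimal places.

0.0042

μ = 6/34 = 0.176471; Var = μ(1−μ)/(α+β+1) = 0.1453287/35 = 0.0042.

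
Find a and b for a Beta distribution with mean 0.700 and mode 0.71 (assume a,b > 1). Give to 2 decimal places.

a = 29.40, b = 12.60

Let s = a+b. Mean gives a = μs = 0.700s; mode gives (a−1)/(s−2) = 0.71.
Substituting: 0.700s − 1 = 0.71(s−2) = 0.71s − 1.42, so -0.010s = -0.42 and s = 42.0000.
Then a = 0.700×42.0000 = 29.40 and b = s−a = 12.60.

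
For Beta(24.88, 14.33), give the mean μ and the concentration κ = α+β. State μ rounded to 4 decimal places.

κ = α+β = 24.88+14.33 = 39.21; μ = α/κ = 24.88/39.21 = 0.6345.

μ = 0.6345, κ = 39.21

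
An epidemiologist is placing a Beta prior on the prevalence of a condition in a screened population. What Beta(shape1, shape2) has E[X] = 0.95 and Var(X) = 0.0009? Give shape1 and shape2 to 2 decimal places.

shape1 = 49.19, shape2 = 2.59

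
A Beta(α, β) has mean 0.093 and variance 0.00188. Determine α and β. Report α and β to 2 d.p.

α = 4.08, β = 39.79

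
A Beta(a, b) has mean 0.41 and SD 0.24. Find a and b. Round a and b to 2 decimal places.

a = 1.31, b = 1.89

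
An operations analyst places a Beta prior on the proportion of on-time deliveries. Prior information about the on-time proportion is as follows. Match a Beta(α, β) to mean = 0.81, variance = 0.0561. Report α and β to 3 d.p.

Let s = α+β. The Beta variance is μ(1−μ)/(s+1).
So s+1 = μ(1−μ)/σ² = (0.81×0.19)/0.0561 = 0.1539/0.0561 = 2.7433, giving s = 1.7433.
Then α = μs = 0.81×1.7433 = 1.412 and β = (1−μ)s = 0.19×1.7433 = 0.331.

α = 1.412, β = 0.331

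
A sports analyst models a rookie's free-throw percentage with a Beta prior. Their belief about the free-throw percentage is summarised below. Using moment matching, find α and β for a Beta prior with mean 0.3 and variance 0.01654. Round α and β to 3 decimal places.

α = 3.509, β = 8.188

By moment matching, α+β = μ(1−μ)/σ² − 1 = (0.3·0.7)/0.01654 − 1 = 12.6965 − 1 = 11.6965.
Since α/(α+β) = μ, α = 0.3·11.6965 = 3.509 and β = 0.7·11.6965 = 8.188.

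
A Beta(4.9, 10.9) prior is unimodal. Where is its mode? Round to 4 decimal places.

0.2826

The density x^(α−1)(1−x)^(β−1) is maximised at (α−1)/(α+β−2) = 3.9/13.8 = 0.2826.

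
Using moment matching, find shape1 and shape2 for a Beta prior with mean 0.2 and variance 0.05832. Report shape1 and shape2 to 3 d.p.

shape1 = 0.349, shape2 = 1.395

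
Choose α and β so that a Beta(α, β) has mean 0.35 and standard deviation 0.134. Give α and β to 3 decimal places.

α = 4.084, β = 7.585

First σ² = 0.017956. Setting α = μn, β = (1−μ)n with n = α+β,
μ(1−μ)/(n+1) = 0.017956 ⇒ n+1 = 0.2275/0.017956 = 12.6699 ⇒ n = 11.6699.
Hence α = 0.35×11.6699 = 4.084, β = 0.65×11.6699 = 7.585.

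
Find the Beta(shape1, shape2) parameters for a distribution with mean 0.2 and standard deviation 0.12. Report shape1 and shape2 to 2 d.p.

shape1 = 2.02, shape2 = 8.09

Variance = 0.12² = 0.0144. The moment-matching identity shape1+shape2 = μ(1−μ)/Var − 1 gives
shape1+shape2 = 0.16/0.0144 − 1 = 10.1111, so shape1 = μ·10.1111 = 2.02 and shape2 = (1−μ)·10.1111 = 8.09.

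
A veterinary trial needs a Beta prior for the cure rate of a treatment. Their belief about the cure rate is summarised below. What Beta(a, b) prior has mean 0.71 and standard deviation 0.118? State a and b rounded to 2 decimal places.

a = 9.79, b = 4.00

Variance = 0.118² = 0.013924. The moment-matching identity a+b = μ(1−μ)/Var − 1 gives
a+b = 0.2059/0.013924 − 1 = 13.7874, so a = μ·13.7874 = 9.79 and b = (1−μ)·13.7874 = 4.00.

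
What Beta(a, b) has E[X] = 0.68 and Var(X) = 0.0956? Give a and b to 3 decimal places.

Let s = a+b. The Beta variance is μ(1−μ)/(s+1).
So s+1 = μ(1−μ)/σ² = (0.68×0.32)/0.0956 = 0.2176/0.0956 = 2.2762, giving s = 1.2762.
Then a = μs = 0.68×1.2762 = 0.868 and b = (1−μ)s = 0.32×1.2762 = 0.408.

a = 0.868, b = 0.408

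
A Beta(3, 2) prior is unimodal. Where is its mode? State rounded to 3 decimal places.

0.667

With α,β > 1, mode = (α−1)/(α+β−2) = 2/3 = 0.667.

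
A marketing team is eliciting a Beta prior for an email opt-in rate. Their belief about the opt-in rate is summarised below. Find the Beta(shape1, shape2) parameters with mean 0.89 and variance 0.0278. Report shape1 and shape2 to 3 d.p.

shape1 = 2.244, shape2 = 0.277

Write ν = shape1+shape2; then shape1 = μν and Var = μ(1−μ)/(ν+1).
ν = μ(1−μ)/Var − 1 = 0.0979/0.0278 − 1 = 2.5216.
shape1 = 0.89·2.5216 = 2.244, shape2 = 0.11·2.5216 = 0.277.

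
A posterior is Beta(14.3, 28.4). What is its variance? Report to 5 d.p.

μ = 14.3/42.7 = 0.334895; Var = μ(1−μ)/(α+β+1) = 0.2227402/43.7 = 0.00510.

0.00510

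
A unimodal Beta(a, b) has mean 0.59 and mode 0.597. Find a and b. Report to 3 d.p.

a = 16.351, b = 11.363

With s = a+b: μ = a/s and mode = (a−1)/(s−2). Eliminating a = μs,
μs − 1 = m(s−2) ⇒ s(μ−m) = 1−2m ⇒ s = -0.194/-0.007 = 27.7143.
So a = μs = 16.351, b = (1−μ)s = 11.363.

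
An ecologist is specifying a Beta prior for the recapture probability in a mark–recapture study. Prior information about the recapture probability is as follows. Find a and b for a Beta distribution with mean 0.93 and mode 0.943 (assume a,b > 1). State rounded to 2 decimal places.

a = 63.38, b = 4.77

With s = a+b: μ = a/s and mode = (a−1)/(s−2). Eliminating a = μs,
μs − 1 = m(s−2) ⇒ s(μ−m) = 1−2m ⇒ s = -0.886/-0.013 = 68.1538.
So a = μs = 63.38, b = (1−μ)s = 4.77.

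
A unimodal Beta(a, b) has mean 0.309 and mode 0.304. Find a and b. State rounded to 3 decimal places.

a = 24.226, b = 54.174

With s = a+b: μ = a/s and mode = (a−1)/(s−2). Eliminating a = μs,
μs − 1 = m(s−2) ⇒ s(μ−m) = 1−2m ⇒ s = 0.392/0.005 = 78.4000.
So a = μs = 24.226, b = (1−μ)s = 54.174.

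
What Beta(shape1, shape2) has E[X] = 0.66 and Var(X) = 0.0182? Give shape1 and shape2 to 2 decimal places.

shape1 = 7.48, shape2 = 3.85

By moment matching, shape1+shape2 = μ(1−μ)/σ² − 1 = (0.66·0.34)/0.0182 − 1 = 12.3297 − 1 = 11.3297.
Since shape1/(shape1+shape2) = μ, shape1 = 0.66·11.3297 = 7.48 and shape2 = 0.34·11.3297 = 3.85.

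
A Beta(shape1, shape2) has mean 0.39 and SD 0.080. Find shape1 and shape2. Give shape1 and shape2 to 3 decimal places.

First σ² = 0.006400. Setting shape1 = μn, shape2 = (1−μ)n with n = shape1+shape2,
μ(1−μ)/(n+1) = 0.006400 ⇒ n+1 = 0.2379/0.006400 = 37.1719 ⇒ n = 36.1719.
Hence shape1 = 0.39×36.1719 = 14.107, shape2 = 0.61×36.1719 = 22.065.

shape1 = 14.107, shape2 = 22.065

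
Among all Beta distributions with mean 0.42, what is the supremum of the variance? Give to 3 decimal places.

For fixed mean μ the Beta variance is μ(1−μ)/(α+β+1), increasing as α+β decreases.
Its least upper bound (not attained) is μ(1−μ) = 0.42·0.58 = 0.244.

0.244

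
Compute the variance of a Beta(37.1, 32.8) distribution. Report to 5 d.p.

0.00351

μ = 37.1/69.9 = 0.530758; Var = μ(1−μ)/(α+β+1) = 0.2490539/70.9 = 0.00351.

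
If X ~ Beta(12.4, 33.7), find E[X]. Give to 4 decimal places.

0.2690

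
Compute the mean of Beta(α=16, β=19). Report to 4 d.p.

0.4571

E[X] = α/(α+β) = 16/35 = 0.4571.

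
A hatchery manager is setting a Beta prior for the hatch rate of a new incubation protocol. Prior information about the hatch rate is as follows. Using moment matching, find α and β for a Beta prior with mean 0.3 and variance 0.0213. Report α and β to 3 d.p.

α = 2.658, β = 6.201

By moment matching, α+β = μ(1−μ)/σ² − 1 = (0.3·0.7)/0.0213 − 1 = 9.8592 − 1 = 8.8592.
Since α/(α+β) = μ, α = 0.3·8.8592 = 2.658 and β = 0.7·8.8592 = 6.201.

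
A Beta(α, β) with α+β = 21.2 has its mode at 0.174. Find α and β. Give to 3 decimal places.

α = 4.341, β = 16.859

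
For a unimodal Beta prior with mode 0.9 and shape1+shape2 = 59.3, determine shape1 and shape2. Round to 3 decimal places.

shape1 = 52.570, shape2 = 6.730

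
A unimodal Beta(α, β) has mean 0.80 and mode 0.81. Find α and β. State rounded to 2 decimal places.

Let s = α+β. Mean gives α = μs = 0.80s; mode gives (α−1)/(s−2) = 0.81.
Substituting: 0.80s − 1 = 0.81(s−2) = 0.81s − 1.62, so -0.01s = -0.62 and s = 62.0000.
Then α = 0.80×62.0000 = 49.60 and β = s−α = 12.40.

α = 49.60, β = 12.40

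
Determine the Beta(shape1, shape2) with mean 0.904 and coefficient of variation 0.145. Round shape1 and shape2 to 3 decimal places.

shape1 = 3.662, shape2 = 0.389

σ = CV·μ = 0.145×0.904 = 0.13108, so σ² = 0.017182.
s+1 = μ(1−μ)/σ² = 0.086784/0.017182 = 5.0509, so s = shape1+shape2 = 4.0509.
shape1 = μs = 3.662, shape2 = (1−μ)s = 0.389.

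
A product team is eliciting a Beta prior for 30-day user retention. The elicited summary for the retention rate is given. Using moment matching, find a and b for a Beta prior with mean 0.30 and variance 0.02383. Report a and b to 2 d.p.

Write ν = a+b; then a = μν and Var = μ(1−μ)/(ν+1).
ν = μ(1−μ)/Var − 1 = 0.2100/0.02383 − 1 = 7.8124.
a = 0.30·7.8124 = 2.34, b = 0.70·7.8124 = 5.47.

a = 2.34, b = 5.47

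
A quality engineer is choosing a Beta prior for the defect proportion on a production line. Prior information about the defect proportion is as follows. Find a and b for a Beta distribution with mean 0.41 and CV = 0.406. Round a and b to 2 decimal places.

a = 3.17, b = 4.56

Var = (CV·μ)² = (0.406×0.41)² = 0.027709.
a+b = μ(1−μ)/Var − 1 = 0.2419/0.027709 − 1 = 7.7300.
Thus a = 0.41·7.7300 = 3.17 and b = 0.59·7.7300 = 4.56.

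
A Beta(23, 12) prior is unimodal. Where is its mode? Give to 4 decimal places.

With α,β > 1, mode = (α−1)/(α+β−2) = 22/33 = 0.6667.

0.6667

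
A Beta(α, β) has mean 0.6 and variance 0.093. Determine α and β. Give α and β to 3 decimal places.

By moment matching, α+β = μ(1−μ)/σ² − 1 = (0.6·0.4)/0.093 − 1 = 2.5806 − 1 = 1.5806.
Since α/(α+β) = μ, α = 0.6·1.5806 = 0.948 and β = 0.4·1.5806 = 0.632.

α = 0.948, β = 0.632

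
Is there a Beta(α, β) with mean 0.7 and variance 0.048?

A Beta with mean μ has variance μ(1−μ)/(α+β+1) < μ(1−μ).
Here μ(1−μ) = 0.7×0.3 = 0.21, and 0.048 < 0.21.

Yes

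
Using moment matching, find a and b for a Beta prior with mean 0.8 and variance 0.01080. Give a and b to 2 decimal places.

By moment matching, a+b = μ(1−μ)/σ² − 1 = (0.8·0.2)/0.01080 − 1 = 14.8148 − 1 = 13.8148.
Since a/(a+b) = μ, a = 0.8·13.8148 = 11.05 and b = 0.2·13.8148 = 2.76.

a = 11.05, b = 2.76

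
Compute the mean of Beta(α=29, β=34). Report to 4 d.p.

E[X] = α/(α+β) = 29/63 = 0.4603.

0.4603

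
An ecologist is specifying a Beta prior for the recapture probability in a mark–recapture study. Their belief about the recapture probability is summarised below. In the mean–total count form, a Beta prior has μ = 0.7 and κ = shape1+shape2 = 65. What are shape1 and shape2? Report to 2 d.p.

shape1 = 45.50, shape2 = 19.50

Split κ in proportion μ : (1−μ): shape1 = 0.7·65 = 45.50, shape2 = 65 − 45.50 = 19.50.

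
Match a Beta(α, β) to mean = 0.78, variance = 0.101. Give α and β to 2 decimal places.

By moment matching, α+β = μ(1−μ)/σ² − 1 = (0.78·0.22)/0.101 − 1 = 1.6990 − 1 = 0.6990.
Since α/(α+β) = μ, α = 0.78·0.6990 = 0.55 and β = 0.22·0.6990 = 0.15.

α = 0.55, β = 0.15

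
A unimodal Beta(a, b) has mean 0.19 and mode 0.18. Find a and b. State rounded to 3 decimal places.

a = 12.160, b = 51.840

Let s = a+b. Mean gives a = μs = 0.19s; mode gives (a−1)/(s−2) = 0.18.
Substituting: 0.19s − 1 = 0.18(s−2) = 0.18s − 0.36, so 0.01s = 0.64 and s = 64.0000.
Then a = 0.19×64.0000 = 12.160 and b = s−a = 51.840.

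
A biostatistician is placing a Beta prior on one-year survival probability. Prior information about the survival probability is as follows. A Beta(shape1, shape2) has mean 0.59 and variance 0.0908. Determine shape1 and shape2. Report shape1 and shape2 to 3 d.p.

shape1 = 0.982, shape2 = 0.682

Write ν = shape1+shape2; then shape1 = μν and Var = μ(1−μ)/(ν+1).
ν = μ(1−μ)/Var − 1 = 0.2419/0.0908 − 1 = 1.6641.
shape1 = 0.59·1.6641 = 0.982, shape2 = 0.41·1.6641 = 0.682.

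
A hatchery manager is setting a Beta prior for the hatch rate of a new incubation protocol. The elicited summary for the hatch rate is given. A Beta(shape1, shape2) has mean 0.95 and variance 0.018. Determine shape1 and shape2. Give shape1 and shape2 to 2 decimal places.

shape1 = 1.56, shape2 = 0.08

Write ν = shape1+shape2; then shape1 = μν and Var = μ(1−μ)/(ν+1).
ν = μ(1−μ)/Var − 1 = 0.0475/0.018 − 1 = 1.6389.
shape1 = 0.95·1.6389 = 1.56, shape2 = 0.05·1.6389 = 0.08.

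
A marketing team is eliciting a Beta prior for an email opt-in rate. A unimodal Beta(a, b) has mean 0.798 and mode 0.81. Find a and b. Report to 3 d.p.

Let s = a+b. Mean gives a = μs = 0.798s; mode gives (a−1)/(s−2) = 0.81.
Substituting: 0.798s − 1 = 0.81(s−2) = 0.81s − 1.62, so -0.012s = -0.62 and s = 51.6667.
Then a = 0.798×51.6667 = 41.230 and b = s−a = 10.437.

a = 41.230, b = 10.437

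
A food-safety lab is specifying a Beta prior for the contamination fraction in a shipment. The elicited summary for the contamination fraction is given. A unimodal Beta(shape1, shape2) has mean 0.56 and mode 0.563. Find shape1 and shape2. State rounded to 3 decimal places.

shape1 = 23.520, shape2 = 18.480

Let s = shape1+shape2. Mean gives shape1 = μs = 0.56s; mode gives (shape1−1)/(s−2) = 0.563.
Substituting: 0.56s − 1 = 0.563(s−2) = 0.563s − 1.126, so -0.003s = -0.126 and s = 42.0000.
Then shape1 = 0.56×42.0000 = 23.520 and shape2 = s−shape1 = 18.480.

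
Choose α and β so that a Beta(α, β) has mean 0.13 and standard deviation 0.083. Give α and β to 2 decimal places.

α = 2.00, β = 13.41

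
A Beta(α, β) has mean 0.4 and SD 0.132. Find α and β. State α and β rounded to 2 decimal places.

σ² = 0.132² = 0.017424.
With s = α+β, Var = μ(1−μ)/(s+1), so s+1 = (0.4×0.6)/0.017424 = 13.7741 and s = 12.7741.
α = μs = 5.11, β = (1−μ)s = 7.66.

α = 5.11, β = 7.66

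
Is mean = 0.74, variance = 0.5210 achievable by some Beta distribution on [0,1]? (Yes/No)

No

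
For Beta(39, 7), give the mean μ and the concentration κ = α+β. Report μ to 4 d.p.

μ = 0.8478, κ = 46

κ = α+β = 39+7 = 46; μ = α/κ = 39/46 = 0.8478.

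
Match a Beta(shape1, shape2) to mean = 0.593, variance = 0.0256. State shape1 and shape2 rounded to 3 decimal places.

By moment matching, shape1+shape2 = μ(1−μ)/σ² − 1 = (0.593·0.407)/0.0256 − 1 = 9.4278 − 1 = 8.4278.
Since shape1/(shape1+shape2) = μ, shape1 = 0.593·8.4278 = 4.998 and shape2 = 0.407·8.4278 = 3.430.

shape1 = 4.998, shape2 = 3.430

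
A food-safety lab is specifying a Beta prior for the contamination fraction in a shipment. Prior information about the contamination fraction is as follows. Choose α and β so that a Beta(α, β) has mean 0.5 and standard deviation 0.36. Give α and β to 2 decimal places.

α = 0.46, β = 0.46

Variance = 0.36² = 0.1296. The moment-matching identity α+β = μ(1−μ)/Var − 1 gives
α+β = 0.25/0.1296 − 1 = 0.9290, so α = μ·0.9290 = 0.46 and β = (1−μ)·0.9290 = 0.46.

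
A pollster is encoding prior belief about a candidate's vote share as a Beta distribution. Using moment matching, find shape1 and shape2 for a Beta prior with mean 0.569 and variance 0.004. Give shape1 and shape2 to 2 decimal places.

shape1 = 34.32, shape2 = 25.99

Let s = shape1+shape2. The Beta variance is μ(1−μ)/(s+1).
So s+1 = μ(1−μ)/σ² = (0.569×0.431)/0.004 = 0.245239/0.004 = 61.3098, giving s = 60.3098.
Then shape1 = μs = 0.569×60.3098 = 34.32 and shape2 = (1−μ)s = 0.431×60.3098 = 25.99.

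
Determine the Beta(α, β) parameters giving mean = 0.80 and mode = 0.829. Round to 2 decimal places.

Let s = α+β. Mean gives α = μs = 0.80s; mode gives (α−1)/(s−2) = 0.829.
Substituting: 0.80s − 1 = 0.829(s−2) = 0.829s − 1.658, so -0.029s = -0.658 and s = 22.6897.
Then α = 0.80×22.6897 = 18.15 and β = s−α = 4.54.

α = 18.15, β = 4.54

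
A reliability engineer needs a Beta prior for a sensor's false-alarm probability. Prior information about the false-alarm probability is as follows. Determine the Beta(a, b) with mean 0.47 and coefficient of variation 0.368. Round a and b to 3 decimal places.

a = 3.444, b = 3.883

Var = (CV·μ)² = (0.368×0.47)² = 0.029915.
a+b = μ(1−μ)/Var − 1 = 0.2491/0.029915 − 1 = 7.3269.
Thus a = 0.47·7.3269 = 3.444 and b = 0.53·7.3269 = 3.883.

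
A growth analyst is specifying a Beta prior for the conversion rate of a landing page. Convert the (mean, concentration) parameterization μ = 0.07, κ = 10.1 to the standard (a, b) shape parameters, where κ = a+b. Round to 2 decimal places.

a = 0.71, b = 9.39

a = μκ = 0.07×10.1 = 0.71 and b = (1−μ)κ = 0.93×10.1 = 9.39.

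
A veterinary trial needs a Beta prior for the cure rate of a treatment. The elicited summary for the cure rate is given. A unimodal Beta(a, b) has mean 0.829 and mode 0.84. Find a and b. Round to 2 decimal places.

With s = a+b: μ = a/s and mode = (a−1)/(s−2). Eliminating a = μs,
μs − 1 = m(s−2) ⇒ s(μ−m) = 1−2m ⇒ s = -0.68/-0.011 = 61.8182.
So a = μs = 51.25, b = (1−μ)s = 10.57.

a = 51.25, b = 10.57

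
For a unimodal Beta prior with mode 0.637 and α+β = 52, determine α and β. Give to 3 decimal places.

α = 32.850, β = 19.150

For α,β>1 the mode is (α−1)/(α+β−2), so α = mode·(κ−2)+1 = 0.637×50+1 = 32.850.
And β = (1−mode)·(κ−2)+1 = 0.363×50+1 = 19.150.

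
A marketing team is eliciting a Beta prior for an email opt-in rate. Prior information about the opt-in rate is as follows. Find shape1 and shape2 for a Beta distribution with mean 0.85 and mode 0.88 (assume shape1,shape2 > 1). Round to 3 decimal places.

Let s = shape1+shape2. Mean gives shape1 = μs = 0.85s; mode gives (shape1−1)/(s−2) = 0.88.
Substituting: 0.85s − 1 = 0.88(s−2) = 0.88s − 1.76, so -0.03s = -0.76 and s = 25.3333.
Then shape1 = 0.85×25.3333 = 21.533 and shape2 = s−shape1 = 3.800.

shape1 = 21.533, shape2 = 3.800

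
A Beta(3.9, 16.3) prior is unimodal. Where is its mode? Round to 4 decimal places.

0.1593

The density x^(α−1)(1−x)^(β−1) is maximised at (α−1)/(α+β−2) = 2.9/18.2 = 0.1593.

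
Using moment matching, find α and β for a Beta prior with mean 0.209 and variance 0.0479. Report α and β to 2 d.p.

By moment matching, α+β = μ(1−μ)/σ² − 1 = (0.209·0.791)/0.0479 − 1 = 3.4513 − 1 = 2.4513.
Since α/(α+β) = μ, α = 0.209·2.4513 = 0.51 and β = 0.791·2.4513 = 1.94.

α = 0.51, β = 1.94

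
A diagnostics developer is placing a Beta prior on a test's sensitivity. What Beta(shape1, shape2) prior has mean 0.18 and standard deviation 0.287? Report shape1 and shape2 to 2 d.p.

shape1 = 0.14, shape2 = 0.65

σ² = 0.287² = 0.082369.
With s = shape1+shape2, Var = μ(1−μ)/(s+1), so s+1 = (0.18×0.82)/0.082369 = 1.7919 and s = 0.7919.
shape1 = μs = 0.14, shape2 = (1−μ)s = 0.65.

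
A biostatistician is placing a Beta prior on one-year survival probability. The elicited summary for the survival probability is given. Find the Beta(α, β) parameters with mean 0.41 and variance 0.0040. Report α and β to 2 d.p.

α = 24.38, β = 35.09

Let s = α+β. The Beta variance is μ(1−μ)/(s+1).
So s+1 = μ(1−μ)/σ² = (0.41×0.59)/0.0040 = 0.2419/0.0040 = 60.4750, giving s = 59.4750.
Then α = μs = 0.41×59.4750 = 24.38 and β = (1−μ)s = 0.59×59.4750 = 35.09.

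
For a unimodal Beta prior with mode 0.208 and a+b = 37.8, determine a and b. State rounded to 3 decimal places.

a = 8.446, b = 29.354

For a,b>1 the mode is (a−1)/(a+b−2), so a = mode·(κ−2)+1 = 0.208×35.8+1 = 8.446.
And b = (1−mode)·(κ−2)+1 = 0.792×35.8+1 = 29.354.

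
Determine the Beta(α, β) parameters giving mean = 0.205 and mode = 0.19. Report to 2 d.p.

α = 8.47, β = 32.86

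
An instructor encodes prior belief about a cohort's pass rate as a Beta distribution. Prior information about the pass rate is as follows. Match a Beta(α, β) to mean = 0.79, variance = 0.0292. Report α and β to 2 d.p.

α = 3.70, β = 0.98

Write ν = α+β; then α = μν and Var = μ(1−μ)/(ν+1).
ν = μ(1−μ)/Var − 1 = 0.1659/0.0292 − 1 = 4.6815.
α = 0.79·4.6815 = 3.70, β = 0.21·4.6815 = 0.98.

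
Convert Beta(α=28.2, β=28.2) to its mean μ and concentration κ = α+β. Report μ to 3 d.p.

κ = α+β = 28.2+28.2 = 56.4; μ = α/κ = 28.2/56.4 = 0.500.

μ = 0.500, κ = 56.4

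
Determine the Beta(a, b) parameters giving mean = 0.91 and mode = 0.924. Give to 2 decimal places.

a = 55.12, b = 5.45

Let s = a+b. Mean gives a = μs = 0.91s; mode gives (a−1)/(s−2) = 0.924.
Substituting: 0.91s − 1 = 0.924(s−2) = 0.924s − 1.848, so -0.014s = -0.848 and s = 60.5714.
Then a = 0.91×60.5714 = 55.12 and b = s−a = 5.45.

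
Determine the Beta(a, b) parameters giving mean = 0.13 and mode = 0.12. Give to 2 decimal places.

a = 9.88, b = 66.12

With s = a+b: μ = a/s and mode = (a−1)/(s−2). Eliminating a = μs,
μs − 1 = m(s−2) ⇒ s(μ−m) = 1−2m ⇒ s = 0.76/0.01 = 76.0000.
So a = μs = 9.88, b = (1−μ)s = 66.12.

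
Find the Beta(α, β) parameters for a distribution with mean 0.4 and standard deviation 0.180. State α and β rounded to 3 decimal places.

α = 2.563, β = 3.844

First σ² = 0.032400. Setting α = μn, β = (1−μ)n with n = α+β,
μ(1−μ)/(n+1) = 0.032400 ⇒ n+1 = 0.24/0.032400 = 7.4074 ⇒ n = 6.4074.
Hence α = 0.4×6.4074 = 2.563, β = 0.6×6.4074 = 3.844.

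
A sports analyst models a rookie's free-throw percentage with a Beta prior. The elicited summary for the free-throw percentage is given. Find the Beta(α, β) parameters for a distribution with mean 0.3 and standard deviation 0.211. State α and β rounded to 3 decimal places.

First σ² = 0.044521. Setting α = μn, β = (1−μ)n with n = α+β,
μ(1−μ)/(n+1) = 0.044521 ⇒ n+1 = 0.21/0.044521 = 4.7169 ⇒ n = 3.7169.
Hence α = 0.3×3.7169 = 1.115, β = 0.7×3.7169 = 2.602.

α = 1.115, β = 2.602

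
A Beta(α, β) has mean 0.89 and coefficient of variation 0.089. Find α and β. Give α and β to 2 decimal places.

σ = CV·μ = 0.089×0.89 = 0.07921, so σ² = 0.006274.
s+1 = μ(1−μ)/σ² = 0.0979/0.006274 = 15.6035, so s = α+β = 14.6035.
α = μs = 13.00, β = (1−μ)s = 1.61.

α = 13.00, β = 1.61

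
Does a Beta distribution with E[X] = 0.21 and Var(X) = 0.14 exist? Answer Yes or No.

The Beta variance bound is σ² < μ(1−μ).
Here μ(1−μ) = 0.21×0.79 = 0.1659, and 0.14 < 0.1659.

Yes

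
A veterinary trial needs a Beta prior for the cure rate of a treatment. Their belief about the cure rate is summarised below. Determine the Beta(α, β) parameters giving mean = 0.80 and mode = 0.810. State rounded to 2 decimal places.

With s = α+β: μ = α/s and mode = (α−1)/(s−2). Eliminating α = μs,
μs − 1 = m(s−2) ⇒ s(μ−m) = 1−2m ⇒ s = -0.620/-0.010 = 62.0000.
So α = μs = 49.60, β = (1−μ)s = 12.40.

α = 49.60, β = 12.40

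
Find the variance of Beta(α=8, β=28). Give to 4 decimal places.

Var = αβ/[(α+β)²(α+β+1)] = (8×28)/(36²×37) = 224/47952 = 0.0047.

0.0047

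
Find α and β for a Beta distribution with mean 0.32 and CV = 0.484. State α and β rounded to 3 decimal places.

Var = (CV·μ)² = (0.484×0.32)² = 0.023988.
α+β = μ(1−μ)/Var − 1 = 0.2176/0.023988 − 1 = 8.0713.
Thus α = 0.32·8.0713 = 2.583 and β = 0.68·8.0713 = 5.488.

α = 2.583, β = 5.488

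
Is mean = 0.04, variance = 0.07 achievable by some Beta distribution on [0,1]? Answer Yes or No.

The Beta variance bound is σ² < μ(1−μ).
Here μ(1−μ) = 0.04×0.96 = 0.0384, and 0.07 ≥ 0.0384.

No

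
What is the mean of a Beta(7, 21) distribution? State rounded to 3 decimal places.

0.250

The Beta mean is α/(α+β) = 7/(7+21) = 0.250.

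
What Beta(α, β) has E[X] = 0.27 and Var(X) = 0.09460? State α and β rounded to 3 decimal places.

α = 0.293, β = 0.791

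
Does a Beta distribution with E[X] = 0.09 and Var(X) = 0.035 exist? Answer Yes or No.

Yes

The Beta variance bound is σ² < μ(1−μ).
Here μ(1−μ) = 0.09×0.91 = 0.0819, and 0.035 < 0.0819.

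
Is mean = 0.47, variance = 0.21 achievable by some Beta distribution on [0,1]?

For any Beta, Var(X) < E[X]·(1−E[X]).
Here μ(1−μ) = 0.47×0.53 = 0.2491, and 0.21 < 0.2491.

Yes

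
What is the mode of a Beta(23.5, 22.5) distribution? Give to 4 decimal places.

With α,β > 1, mode = (α−1)/(α+β−2) = 22.5/44.0 = 0.5114.

0.5114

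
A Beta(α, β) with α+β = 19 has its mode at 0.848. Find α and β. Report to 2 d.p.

α = 15.42, β = 3.58

Since the density peak of Beta(α,β) is at (α−1)/(α+β−2),
α = 1 + 0.848(19−2) = 15.42 and β = 19 − 15.42 = 3.58.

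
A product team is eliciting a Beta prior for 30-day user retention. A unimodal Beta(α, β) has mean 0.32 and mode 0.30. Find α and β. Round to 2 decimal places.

With s = α+β: μ = α/s and mode = (α−1)/(s−2). Eliminating α = μs,
μs − 1 = m(s−2) ⇒ s(μ−m) = 1−2m ⇒ s = 0.40/0.02 = 20.0000.
So α = μs = 6.40, β = (1−μ)s = 13.60.

α = 6.40, β = 13.60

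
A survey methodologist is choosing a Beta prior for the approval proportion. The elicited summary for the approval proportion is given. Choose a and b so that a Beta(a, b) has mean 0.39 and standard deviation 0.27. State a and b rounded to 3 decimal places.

a = 0.883, b = 1.381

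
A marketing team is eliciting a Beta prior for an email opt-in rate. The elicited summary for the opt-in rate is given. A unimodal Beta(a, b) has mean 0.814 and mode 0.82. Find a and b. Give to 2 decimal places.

a = 86.83, b = 19.84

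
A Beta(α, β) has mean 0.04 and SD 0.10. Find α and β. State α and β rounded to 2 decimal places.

First σ² = 0.0100. Setting α = μn, β = (1−μ)n with n = α+β,
μ(1−μ)/(n+1) = 0.0100 ⇒ n+1 = 0.0384/0.0100 = 3.8400 ⇒ n = 2.8400.
Hence α = 0.04×2.8400 = 0.11, β = 0.96×2.8400 = 2.73.

α = 0.11, β = 2.73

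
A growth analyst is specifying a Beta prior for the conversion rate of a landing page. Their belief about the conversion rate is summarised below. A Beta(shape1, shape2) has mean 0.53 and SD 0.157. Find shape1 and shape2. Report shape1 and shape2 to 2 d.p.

shape1 = 4.83, shape2 = 4.28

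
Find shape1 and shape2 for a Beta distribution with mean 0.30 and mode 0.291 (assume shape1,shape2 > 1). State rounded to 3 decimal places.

With s = shape1+shape2: μ = shape1/s and mode = (shape1−1)/(s−2). Eliminating shape1 = μs,
μs − 1 = m(s−2) ⇒ s(μ−m) = 1−2m ⇒ s = 0.418/0.009 = 46.4444.
So shape1 = μs = 13.933, shape2 = (1−μ)s = 32.511.

shape1 = 13.933, shape2 = 32.511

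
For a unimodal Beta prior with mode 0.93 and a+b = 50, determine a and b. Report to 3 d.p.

a = 45.640, b = 4.360

For a,b>1 the mode is (a−1)/(a+b−2), so a = mode·(κ−2)+1 = 0.93×48+1 = 45.640.
And b = (1−mode)·(κ−2)+1 = 0.07×48+1 = 4.360.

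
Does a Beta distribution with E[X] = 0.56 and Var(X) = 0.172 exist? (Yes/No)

Yes

For any Beta, Var(X) < E[X]·(1−E[X]).
Here μ(1−μ) = 0.56×0.44 = 0.2464, and 0.172 < 0.2464.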